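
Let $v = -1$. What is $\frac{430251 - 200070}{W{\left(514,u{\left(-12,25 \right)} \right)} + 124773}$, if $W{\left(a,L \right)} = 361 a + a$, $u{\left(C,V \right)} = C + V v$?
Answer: $\frac{230181}{310841} \approx 0.74051$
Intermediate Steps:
$u{\left(C,V \right)} = C - V$ ($u{\left(C,V \right)} = C + V \left(-1\right) = C - V$)
$W{\left(a,L \right)} = 362 a$
$\frac{430251 - 200070}{W{\left(514,u{\left(-12,25 \right)} \right)} + 124773} = \frac{430251 - 200070}{362 \cdot 514 + 124773} = \frac{230181}{186068 + 124773} = \frac{230181}{310841}$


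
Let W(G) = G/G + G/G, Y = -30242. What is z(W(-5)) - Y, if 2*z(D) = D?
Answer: 30243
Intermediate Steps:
W(G) = 2 (W(G) = 1 + 1 = 2)
z(D) = D/2
z(W(-5)) - Y = (½)*2 - 1*(-30242) = 1 + 30242 = 30243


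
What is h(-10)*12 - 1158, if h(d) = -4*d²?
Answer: -5958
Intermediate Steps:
h(-10)*12 - 1158 = -4*(-10)²*12 - 1158 = -4*100*12 - 1158 = -400*12 - 1158 = -4800 - 1158 = -5958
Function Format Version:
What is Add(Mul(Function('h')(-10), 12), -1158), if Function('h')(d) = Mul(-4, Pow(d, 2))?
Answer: -5958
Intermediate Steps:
Add(Mul(Function('h')(-10), 12), -1158) = Add(Mul(Mul(-4, Pow(-10, 2)), 12), -1158) = Add(Mul(Mul(-4, 100), 12), -1158) = Add(Mul(-400, 12), -1158) = Add(-4800, -1158) = -5958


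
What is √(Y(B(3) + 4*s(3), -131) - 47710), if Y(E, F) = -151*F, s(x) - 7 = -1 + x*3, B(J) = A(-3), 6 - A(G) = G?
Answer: I*√27929 ≈ 167.12*I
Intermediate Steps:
A(G) = 6 - G
B(J) = 9 (B(J) = 6 - 1*(-3) = 6 + 3 = 9)
s(x) = 6 + 3*x (s(x) = 7 + (-1 + x*3) = 7 + (-1 + 3*x) = 6 + 3*x)
√(Y(B(3) + 4*s(3), -131) - 47710) = √(-151*(-131) - 47710) = √(19781 - 47710) = √(-27929) = I*√27929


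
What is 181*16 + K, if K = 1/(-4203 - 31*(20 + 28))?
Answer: 16481135/5691 ≈ 2896.0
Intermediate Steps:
K = -1/5691 (K = 1/(-4203 - 31*48) = 1/(-4203 - 1488) = 1/(-5691) = -1/5691 ≈ -0.00017572)
181*16 + K = 181*16 - 1/5691 = 2896 - 1/5691 = 16481135/5691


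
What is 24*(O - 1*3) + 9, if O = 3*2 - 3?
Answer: 9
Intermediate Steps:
O = 3 (O = 6 - 3 = 3)
24*(O - 1*3) + 9 = 24*(3 - 1*3) + 9 = 24*(3 - 3) + 9 = 24*0 + 9 = 0 + 9 = 9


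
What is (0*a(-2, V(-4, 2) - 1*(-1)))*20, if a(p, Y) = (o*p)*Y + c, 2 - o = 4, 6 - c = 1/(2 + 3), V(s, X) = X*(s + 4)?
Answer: 0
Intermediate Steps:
V(s, X) = X*(4 + s)
c = 29/5 (c = 6 - 1/(2 + 3) = 6 - 1/5 = 6 - 1*⅕ = 6 - ⅕ = 29/5 ≈ 5.8000)
o = -2 (o = 2 - 1*4 = 2 - 4 = -2)
a(p, Y) = 29/5 - 2*Y*p (a(p, Y) = (-2*p)*Y + 29/5 = -2*Y*p + 29/5 = 29/5 - 2*Y*p)
(0*a(-2, V(-4, 2) - 1*(-1)))*20 = (0*(29/5 - 2*(2*(4 - 4) - 1*(-1))*(-2)))*20 = (0*(29/5 - 2*(2*0 + 1)*(-2)))*20 = (0*(29/5 - 2*(0 + 1)*(-2)))*20 = (0*(29/5 - 2*1*(-2)))*20 = (0*(29/5 + 4))*20 = (0*(49/5))*20 = 0*20 = 0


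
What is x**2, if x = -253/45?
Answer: 64009/2025 ≈ 31.609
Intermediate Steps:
x = -253/45 (x = -253*1/45 = -253/45 ≈ -5.6222)
x**2 = (-253/45)**2 = 64009/2025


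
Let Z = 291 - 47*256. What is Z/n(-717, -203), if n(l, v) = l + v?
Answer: 11741/920 ≈ 12.762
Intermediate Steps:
Z = -11741 (Z = 291 - 12032 = -11741)
Z/n(-717, -203) = -11741/(-717 - 203) = -11741/(-920) = -11741*(-1/920) = 11741/920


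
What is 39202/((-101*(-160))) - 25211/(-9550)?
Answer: 39089443/7716400 ≈ 5.0658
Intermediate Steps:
39202/((-101*(-160))) - 25211/(-9550) = 39202/16160 - 25211*(-1/9550) = 39202*(1/16160) + 25211/9550 = 19601/8080 + 25211/9550 = 39089443/7716400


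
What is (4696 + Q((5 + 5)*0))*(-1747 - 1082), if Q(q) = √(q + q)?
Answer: -13284984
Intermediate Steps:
Q(q) = √2*√q (Q(q) = √(2*q) = √2*√q)
(4696 + Q((5 + 5)*0))*(-1747 - 1082) = (4696 + √2*√((5 + 5)*0))*(-1747 - 1082) = (4696 + √2*√(10*0))*(-2829) = (4696 + √2*√0)*(-2829) = (4696 + √2*0)*(-2829) = (4696 + 0)*(-2829) = 4696*(-2829) = -13284984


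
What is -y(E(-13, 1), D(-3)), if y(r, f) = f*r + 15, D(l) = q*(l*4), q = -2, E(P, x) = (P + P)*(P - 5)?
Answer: -11247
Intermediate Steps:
E(P, x) = 2*P*(-5 + P) (E(P, x) = (2*P)*(-5 + P) = 2*P*(-5 + P))
D(l) = -8*l (D(l) = -2*l*4 = -8*l)
y(r, f) = 15 + f*r
-y(E(-13, 1), D(-3)) = -(15 + (-8*(-3))*(2*(-13)*(-5 - 13))) = -(15 + 24*(2*(-13)*(-18))) = -(15 + 24*468) = -(15 + 11232) = -1*11247 = -11247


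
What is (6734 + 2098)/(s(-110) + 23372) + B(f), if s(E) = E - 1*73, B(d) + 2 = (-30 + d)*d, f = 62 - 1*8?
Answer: 30015398/23189 ≈ 1294.4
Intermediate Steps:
f = 54 (f = 62 - 8 = 54)
B(d) = -2 + d*(-30 + d) (B(d) = -2 + (-30 + d)*d = -2 + d*(-30 + d))
s(E) = -73 + E (s(E) = E - 73 = -73 + E)
(6734 + 2098)/(s(-110) + 23372) + B(f) = (6734 + 2098)/((-73 - 110) + 23372) + (-2 + 54² - 30*54) = 8832/(-183 + 23372) + (-2 + 2916 - 1620) = 8832/23189 + 1294 = 30015398/23189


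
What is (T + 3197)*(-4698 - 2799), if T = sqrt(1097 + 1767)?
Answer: -23967909 - 29988*sqrt(179) ≈ -2.4369e+7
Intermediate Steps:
T = 4*sqrt(179) (T = sqrt(2864) = 4*sqrt(179) ≈ 53.516)
(T + 3197)*(-4698 - 2799) = (4*sqrt(179) + 3197)*(-4698 - 2799) = (3197 + 4*sqrt(179))*(-7497) = -23967909 - 29988*sqrt(179)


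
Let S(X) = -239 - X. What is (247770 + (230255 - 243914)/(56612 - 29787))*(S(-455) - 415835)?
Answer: -95254379901201/925 ≈ -1.0298e+11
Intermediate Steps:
(247770 + (230255 - 243914)/(56612 - 29787))*(S(-455) - 415835) = (247770 + (230255 - 243914)/(56612 - 29787))*((-239 - 1*(-455)) - 415835) = (247770 - 13659/26825)*((-239 + 455) - 415835) = (247770 - 13659*1/26825)*(216 - 415835) = (247770 - 471/925)*(-415619) = (229186779/925)*(-415619) = -95254379901201/925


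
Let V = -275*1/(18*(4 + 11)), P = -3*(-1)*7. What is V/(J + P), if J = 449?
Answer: -11/5076 ≈ -0.0021671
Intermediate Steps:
P = 21 (P = 3*7 = 21)
V = -55/54 (V = -275/(18*15) = -275/270 = -275*1/270 = -55/54 ≈ -1.0185)
V/(J + P) = -55/(54*(449 + 21)) = -55/54/470 = -55/54*1/470 = -11/5076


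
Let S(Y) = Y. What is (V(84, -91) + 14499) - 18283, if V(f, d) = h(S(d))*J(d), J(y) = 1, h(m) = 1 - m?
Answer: -3692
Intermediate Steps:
V(f, d) = 1 - d (V(f, d) = (1 - d)*1 = 1 - d)
(V(84, -91) + 14499) - 18283 = ((1 - 1*(-91)) + 14499) - 18283 = ((1 + 91) + 14499) - 18283 = (92 + 14499) - 18283 = 14591 - 18283 = -3692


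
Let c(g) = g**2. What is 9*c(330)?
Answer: 980100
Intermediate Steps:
9*c(330) = 9*330**2 = 9*108900 = 980100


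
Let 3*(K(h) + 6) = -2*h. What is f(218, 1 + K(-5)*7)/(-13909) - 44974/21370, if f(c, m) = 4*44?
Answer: -314652243/148617665 ≈ -2.1172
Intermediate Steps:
K(h) = -6 - 2*h/3 (K(h) = -6 + (-2*h)/3 = -6 - 2*h/3)
f(c, m) = 176
f(218, 1 + K(-5)*7)/(-13909) - 44974/21370 = 176/(-13909) - 44974/21370 = 176*(-1/13909) - 44974*1/21370 = -176/13909 - 22487/10685 = -314652243/148617665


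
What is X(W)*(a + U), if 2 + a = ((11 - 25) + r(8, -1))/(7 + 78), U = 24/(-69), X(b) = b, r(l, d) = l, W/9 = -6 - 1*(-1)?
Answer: 42552/391 ≈ 108.83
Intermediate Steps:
W = -45 (W = 9*(-6 - 1*(-1)) = 9*(-6 + 1) = 9*(-5) = -45)
U = -8/23 (U = 24*(-1/69) = -8/23 ≈ -0.34783)
a = -176/85 (a = -2 + ((11 - 25) + 8)/(7 + 78) = -2 + (-14 + 8)/85 = -2 - 6*1/85 = -2 - 6/85 = -176/85 ≈ -2.0706)
X(W)*(a + U) = -45*(-176/85 - 8/23) = -45*(-4728/1955) = 42552/391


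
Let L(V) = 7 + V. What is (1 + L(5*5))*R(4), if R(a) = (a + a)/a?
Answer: 66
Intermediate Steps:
R(a) = 2 (R(a) = (2*a)/a = 2)
(1 + L(5*5))*R(4) = (1 + (7 + 5*5))*2 = (1 + (7 + 25))*2 = (1 + 32)*2 = 33*2 = 66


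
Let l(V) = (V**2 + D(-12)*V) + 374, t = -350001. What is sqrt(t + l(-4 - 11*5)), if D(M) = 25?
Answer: I*sqrt(347621) ≈ 589.59*I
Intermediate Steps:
l(V) = 374 + V**2 + 25*V (l(V) = (V**2 + 25*V) + 374 = 374 + V**2 + 25*V)
sqrt(t + l(-4 - 11*5)) = sqrt(-350001 + (374 + (-4 - 11*5)**2 + 25*(-4 - 11*5))) = sqrt(-350001 + (374 + (-4 - 55)**2 + 25*(-4 - 55))) = sqrt(-350001 + (374 + (-59)**2 + 25*(-59))) = sqrt(-350001 + (374 + 3481 - 1475)) = sqrt(-350001 + 2380) = sqrt(-347621) = I*sqrt(347621)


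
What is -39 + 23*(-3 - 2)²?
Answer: 536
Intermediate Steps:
-39 + 23*(-3 - 2)² = -39 + 23*(-5)² = -39 + 23*25 = -39 + 575 = 536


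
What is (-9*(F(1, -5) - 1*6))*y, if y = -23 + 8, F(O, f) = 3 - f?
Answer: 270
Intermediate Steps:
y = -15
(-9*(F(1, -5) - 1*6))*y = -9*((3 - 1*(-5)) - 1*6)*(-15) = -9*((3 + 5) - 6)*(-15) = -9*(8 - 6)*(-15) = -9*2*(-15) = -18*(-15) = 270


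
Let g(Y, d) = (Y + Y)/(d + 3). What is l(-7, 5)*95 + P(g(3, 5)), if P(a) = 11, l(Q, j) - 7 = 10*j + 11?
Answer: 6471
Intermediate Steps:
g(Y, d) = 2*Y/(3 + d) (g(Y, d) = (2*Y)/(3 + d) = 2*Y/(3 + d))
l(Q, j) = 18 + 10*j (l(Q, j) = 7 + (10*j + 11) = 7 + (11 + 10*j) = 18 + 10*j)
l(-7, 5)*95 + P(g(3, 5)) = (18 + 10*5)*95 + 11 = (18 + 50)*95 + 11 = 68*95 + 11 = 6460 + 11 = 6471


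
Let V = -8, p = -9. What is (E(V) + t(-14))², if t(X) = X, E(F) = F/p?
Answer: 13924/81 ≈ 171.90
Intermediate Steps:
E(F) = -F/9 (E(F) = F/(-9) = F*(-⅑) = -F/9)
(E(V) + t(-14))² = (-⅑*(-8) - 14)² = (8/9 - 14)² = (-118/9)² = 13924/81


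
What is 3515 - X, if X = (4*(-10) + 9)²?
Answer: 2554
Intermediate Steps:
X = 961 (X = (-40 + 9)² = (-31)² = 961)
3515 - X = 3515 - 1*961 = 3515 - 961 = 2554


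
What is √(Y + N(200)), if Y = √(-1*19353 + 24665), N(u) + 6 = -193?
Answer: √(-199 + 8*√83) ≈ 11.23*I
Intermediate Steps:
N(u) = -199 (N(u) = -6 - 193 = -199)
Y = 8*√83 (Y = √(-19353 + 24665) = √5312 = 8*√83 ≈ 72.883)
√(Y + N(200)) = √(8*√83 - 199) = √(-199 + 8*√83)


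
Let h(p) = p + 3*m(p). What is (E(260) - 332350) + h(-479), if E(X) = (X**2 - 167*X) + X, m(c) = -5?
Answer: -308404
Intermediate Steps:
h(p) = -15 + p (h(p) = p + 3*(-5) = p - 15 = -15 + p)
E(X) = X**2 - 166*X
(E(260) - 332350) + h(-479) = (260*(-166 + 260) - 332350) + (-15 - 479) = (260*94 - 332350) - 494 = (24440 - 332350) - 494 = -307910 - 494 = -308404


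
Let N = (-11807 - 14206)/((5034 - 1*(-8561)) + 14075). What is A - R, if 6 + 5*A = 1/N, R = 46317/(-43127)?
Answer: -1900279391/5609313255 ≈ -0.33877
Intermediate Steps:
R = -46317/43127 (R = 46317*(-1/43127) = -46317/43127 ≈ -1.0740)
N = -26013/27670 (N = -26013/((5034 + 8561) + 14075) = -26013/(13595 + 14075) = -26013/27670 ≈ -0.94012)
A = -183748/130065 (A = -6/5 + 1/(5*(-26013/27670)) = -6/5 + (1/5)*(-27670/26013) = -6/5 - 5534/26013 = -183748/130065 ≈ -1.4127)
A - R = -183748/130065 - 1*(-46317/43127) = -183748/130065 + 46317/43127 = -1900279391/5609313255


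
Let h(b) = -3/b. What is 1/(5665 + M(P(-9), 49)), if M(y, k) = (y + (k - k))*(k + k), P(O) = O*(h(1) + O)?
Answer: 1/16249 ≈ 6.1542e-5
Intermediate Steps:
P(O) = O*(-3 + O) (P(O) = O*(-3/1 + O) = O*(-3*1 + O) = O*(-3 + O))
M(y, k) = 2*k*y (M(y, k) = (y + 0)*(2*k) = y*(2*k) = 2*k*y)
1/(5665 + M(P(-9), 49)) = 1/(5665 + 2*49*(-9*(-3 - 9))) = 1/(5665 + 2*49*(-9*(-12))) = 1/(5665 + 2*49*108) = 1/(5665 + 10584) = 1/16249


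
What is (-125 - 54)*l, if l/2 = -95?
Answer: 34010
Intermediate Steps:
l = -190 (l = 2*(-95) = -190)
(-125 - 54)*l = (-125 - 54)*(-190) = -179*(-190) = 34010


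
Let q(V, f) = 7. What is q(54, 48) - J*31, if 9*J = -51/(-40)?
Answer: 313/120 ≈ 2.6083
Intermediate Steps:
J = 17/120 (J = (-51/(-40))/9 = (-51*(-1/40))/9 = (⅑)*(51/40) = 17/120 ≈ 0.14167)
q(54, 48) - J*31 = 7 - 17*31/120 = 7 - 1*527/120 = 7 - 527/120 = 313/120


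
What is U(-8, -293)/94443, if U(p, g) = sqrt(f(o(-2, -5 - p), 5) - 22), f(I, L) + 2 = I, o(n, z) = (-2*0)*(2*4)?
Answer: 2*I*sqrt(6)/94443 ≈ 5.1872e-5*I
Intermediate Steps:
o(n, z) = 0 (o(n, z) = 0*8 = 0)
f(I, L) = -2 + I
U(p, g) = 2*I*sqrt(6) (U(p, g) = sqrt((-2 + 0) - 22) = sqrt(-2 - 22) = sqrt(-24) = 2*I*sqrt(6))
U(-8, -293)/94443 = (2*I*sqrt(6))/94443 = (2*I*sqrt(6))*(1/94443) = 2*I*sqrt(6)/94443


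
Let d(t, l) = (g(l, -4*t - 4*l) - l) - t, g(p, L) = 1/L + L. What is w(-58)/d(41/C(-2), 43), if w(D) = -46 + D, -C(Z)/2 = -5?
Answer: 48984/110923 ≈ 0.44160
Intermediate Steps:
C(Z) = 10 (C(Z) = -2*(-5) = 10)
g(p, L) = L + 1/L
d(t, l) = 1/(-4*l - 4*t) - 5*l - 5*t (d(t, l) = (((-4*t - 4*l) + 1/(-4*t - 4*l)) - l) - t = (((-4*l - 4*t) + 1/(-4*l - 4*t)) - l) - t = ((1/(-4*l - 4*t) - 4*l - 4*t) - l) - t = (1/(-4*l - 4*t) - 5*l - 4*t) - t = 1/(-4*l - 4*t) - 5*l - 5*t)
w(-58)/d(41/C(-2), 43) = (-46 - 58)/((-(¼ + 5*(43 + 41/10)²)/(43 + 41/10))) = -104*(-(43 + 41*(⅒))/(¼ + 5*(43 + 41*(⅒))²)) = -104*(-(43 + 41/10)/(¼ + 5*(43 + 41/10)²)) = -104*(-471/(10*(¼ + 5*(471/10)²))) = -104*(-471/(10*(¼ + 5*(221841/100)))) = -104*(-471/(10*(¼ + 221841/20))) = -104/((-1*10/471*110923/10)) = -104/(-110923/471) = -104*(-471/110923) = 48984/110923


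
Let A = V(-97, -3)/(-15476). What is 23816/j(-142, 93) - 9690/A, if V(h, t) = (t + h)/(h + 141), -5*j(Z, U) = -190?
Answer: -6268370452/95 ≈ -6.5983e+7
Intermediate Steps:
j(Z, U) = 38 (j(Z, U) = -⅕*(-190) = 38)
V(h, t) = (h + t)/(141 + h)
A = 25/170236 (A = ((-97 - 3)/(141 - 97))/(-15476) = (-100/44)*(-1/15476) = ((1/44)*(-100))*(-1/15476) = -25/11*(-1/15476) = 25/170236 ≈ 0.00014685)
23816/j(-142, 93) - 9690/A = 23816/38 - 9690/25/170236 = 23816*(1/38) - 9690*170236/25 = 11908/19 - 329917368/5 = -6268370452/95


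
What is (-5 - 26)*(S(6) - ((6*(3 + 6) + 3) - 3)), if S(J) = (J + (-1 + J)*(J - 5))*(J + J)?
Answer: -2418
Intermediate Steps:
S(J) = 2*J*(J + (-1 + J)*(-5 + J)) (S(J) = (J + (-1 + J)*(-5 + J))*(2*J) = 2*J*(J + (-1 + J)*(-5 + J)))
(-5 - 26)*(S(6) - ((6*(3 + 6) + 3) - 3)) = (-5 - 26)*(2*6*(5 + 6² - 5*6) - ((6*(3 + 6) + 3) - 3)) = -31*(2*6*(5 + 36 - 30) - ((6*9 + 3) - 3)) = -31*(2*6*11 - ((54 + 3) - 3)) = -31*(132 - (57 - 3)) = -31*(132 - 1*54) = -31*(132 - 54) = -31*78 = -2418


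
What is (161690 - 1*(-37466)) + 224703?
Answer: 423859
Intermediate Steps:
(161690 - 1*(-37466)) + 224703 = (161690 + 37466) + 224703 = 199156 + 224703 = 423859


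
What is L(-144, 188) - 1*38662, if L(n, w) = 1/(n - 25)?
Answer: -6533879/169 ≈ -38662.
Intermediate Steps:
L(n, w) = 1/(-25 + n)
L(-144, 188) - 1*38662 = 1/(-25 - 144) - 1*38662 = 1/(-169) - 38662 = -1/169 - 38662 = -6533879/169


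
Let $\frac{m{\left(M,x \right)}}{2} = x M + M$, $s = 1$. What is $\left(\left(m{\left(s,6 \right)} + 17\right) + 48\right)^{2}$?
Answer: $6241$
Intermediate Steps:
$m{\left(M,x \right)} = 2 M + 2 M x$ ($m{\left(M,x \right)} = 2 \left(x M + M\right) = 2 \left(M x + M\right) = 2 \left(M + M x\right) = 2 M + 2 M x$)
$\left(\left(m{\left(s,6 \right)} + 17\right) + 48\right)^{2} = \left(\left(2 \cdot 1 \left(1 + 6\right) + 17\right) + 48\right)^{2} = \left(\left(2 \cdot 1 \cdot 7 + 17\right) + 48\right)^{2} = \left(\left(14 + 17\right) + 48\right)^{2} = \left(31 + 48\right)^{2} = 79^{2} = 6241$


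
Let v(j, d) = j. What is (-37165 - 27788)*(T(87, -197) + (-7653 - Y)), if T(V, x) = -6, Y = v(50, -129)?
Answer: 500722677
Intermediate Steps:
Y = 50
(-37165 - 27788)*(T(87, -197) + (-7653 - Y)) = (-37165 - 27788)*(-6 + (-7653 - 1*50)) = -64953*(-6 + (-7653 - 50)) = -64953*(-6 - 7703) = -64953*(-7709) = 500722677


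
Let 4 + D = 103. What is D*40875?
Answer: 4046625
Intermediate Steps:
D = 99 (D = -4 + 103 = 99)
D*40875 = 99*40875 = 4046625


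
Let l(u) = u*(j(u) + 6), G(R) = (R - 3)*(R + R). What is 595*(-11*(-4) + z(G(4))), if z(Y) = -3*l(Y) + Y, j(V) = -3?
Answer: -11900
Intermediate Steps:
G(R) = 2*R*(-3 + R) (G(R) = (-3 + R)*(2*R) = 2*R*(-3 + R))
l(u) = 3*u (l(u) = u*(-3 + 6) = u*3 = 3*u)
z(Y) = -8*Y (z(Y) = -9*Y + Y = -8*Y)
595*(-11*(-4) + z(G(4))) = 595*(-11*(-4) - 16*4*(-3 + 4)) = 595*(44 - 16*4) = 595*(44 - 8*8) = 595*(44 - 64) = 595*(-20) = -11900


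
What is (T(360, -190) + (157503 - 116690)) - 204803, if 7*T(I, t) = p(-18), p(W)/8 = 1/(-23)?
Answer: -26402398/161 ≈ -1.6399e+5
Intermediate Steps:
p(W) = -8/23 (p(W) = 8/(-23) = 8*(-1/23) = -8/23)
T(I, t) = -8/161 (T(I, t) = (⅐)*(-8/23) = -8/161)
(T(360, -190) + (157503 - 116690)) - 204803 = (-8/161 + (157503 - 116690)) - 204803 = (-8/161 + 40813) - 204803 = 6570885/161 - 204803 = -26402398/161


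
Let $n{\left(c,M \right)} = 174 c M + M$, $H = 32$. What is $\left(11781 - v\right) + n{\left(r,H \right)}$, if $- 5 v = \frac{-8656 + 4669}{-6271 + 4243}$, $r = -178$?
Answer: $- \frac{3310002251}{3380} \approx -9.7929 \cdot 10^{5}$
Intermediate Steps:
$v = - \frac{1329}{3380}$ ($v = - \frac{\left(-8656 + 4669\right) \frac{1}{-6271 + 4243}}{5} = - \frac{\left(-3987\right) \frac{1}{-2028}}{5} = - \frac{\left(-3987\right) \left(- \frac{1}{2028}\right)}{5} = \left(- \frac{1}{5}\right) \frac{1329}{676} = - \frac{1329}{3380} \approx -0.3932$)
$n{\left(c,M \right)} = M + 174 M c$ ($n{\left(c,M \right)} = 174 M c + M = M + 174 M c$)
$\left(11781 - v\right) + n{\left(r,H \right)} = \left(11781 - - \frac{1329}{3380}\right) + 32 \left(1 + 174 \left(-178\right)\right) = \left(11781 + \frac{1329}{3380}\right) + 32 \left(1 - 30972\right) = \frac{39821109}{3380} + 32 \left(-30971\right) = \frac{39821109}{3380} - 991072 = - \frac{3310002251}{3380}$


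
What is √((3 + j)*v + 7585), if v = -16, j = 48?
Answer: √6769 ≈ 82.274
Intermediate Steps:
√((3 + j)*v + 7585) = √((3 + 48)*(-16) + 7585) = √(51*(-16) + 7585) = √(-816 + 7585) = √6769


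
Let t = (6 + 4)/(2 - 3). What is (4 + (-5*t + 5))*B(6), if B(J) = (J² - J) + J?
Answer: 2124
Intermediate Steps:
t = -10 (t = 10/(-1) = 10*(-1) = -10)
B(J) = J²
(4 + (-5*t + 5))*B(6) = (4 + (-5*(-10) + 5))*6² = (4 + (50 + 5))*36 = (4 + 55)*36 = 59*36 = 2124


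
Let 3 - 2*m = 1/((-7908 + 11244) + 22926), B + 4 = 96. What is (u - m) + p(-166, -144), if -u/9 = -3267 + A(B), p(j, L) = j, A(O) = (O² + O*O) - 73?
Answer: -6432062777/52524 ≈ -1.2246e+5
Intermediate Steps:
B = 92 (B = -4 + 96 = 92)
A(O) = -73 + 2*O² (A(O) = (O² + O²) - 73 = 2*O² - 73 = -73 + 2*O²)
u = -122292 (u = -9*(-3267 + (-73 + 2*92²)) = -9*(-3267 + (-73 + 2*8464)) = -9*(-3267 + (-73 + 16928)) = -9*(-3267 + 16855) = -9*13588 = -122292)
m = 78785/52524 (m = 3/2 - 1/(2*((-7908 + 11244) + 22926)) = 3/2 - 1/(2*(3336 + 22926)) = 3/2 - ½/26262 = 3/2 - ½*1/26262 = 3/2 - 1/52524 = 78785/52524 ≈ 1.5000)
(u - m) + p(-166, -144) = (-122292 - 1*78785/52524) - 166 = (-122292 - 78785/52524) - 166 = -6423343793/52524 - 166 = -6432062777/52524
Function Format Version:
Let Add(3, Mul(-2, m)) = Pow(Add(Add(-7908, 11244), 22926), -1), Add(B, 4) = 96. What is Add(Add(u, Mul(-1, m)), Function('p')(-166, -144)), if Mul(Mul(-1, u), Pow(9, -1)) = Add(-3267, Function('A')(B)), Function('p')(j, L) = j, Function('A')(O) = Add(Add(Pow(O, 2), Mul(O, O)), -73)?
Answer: Rational(-6432062777, 52524) ≈ -1.2246e+5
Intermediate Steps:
B = 92 (B = Add(-4, 96) = 92)
Function('A')(O) = Add(-73, Mul(2, Pow(O, 2))) (Function('A')(O) = Add(Add(Pow(O, 2), Pow(O, 2)), -73) = Add(Mul(2, Pow(O, 2)), -73) = Add(-73, Mul(2, Pow(O, 2))))
u = -122292 (u = Mul(-9, Add(-3267, Add(-73, Mul(2, Pow(92, 2))))) = Mul(-9, Add(-3267, Add(-73, Mul(2, 8464)))) = Mul(-9, Add(-3267, Add(-73, 16928))) = Mul(-9, Add(-3267, 16855)) = Mul(-9, 13588) = -122292)
m = Rational(78785, 52524) (m = Add(Rational(3, 2), Mul(Rational(-1, 2), Pow(Add(Add(-7908, 11244), 22926), -1))) = Add(Rational(3, 2), Mul(Rational(-1, 2), Pow(Add(3336, 22926), -1))) = Add(Rational(3, 2), Mul(Rational(-1, 2), Pow(26262, -1))) = Add(Rational(3, 2), Mul(Rational(-1, 2), Rational(1, 26262))) = Add(Rational(3, 2), Rational(-1, 52524)) = Rational(78785, 52524) ≈ 1.5000)
Add(Add(u, Mul(-1, m)), Function('p')(-166, -144)) = Add(Add(-122292, Mul(-1, Rational(78785, 52524))), -166) = Add(Add(-122292, Rational(-78785, 52524)), -166) = Add(Rational(-6423343793, 52524), -166) = Rational(-6432062777, 52524)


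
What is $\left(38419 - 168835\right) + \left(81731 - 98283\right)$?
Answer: $-146968$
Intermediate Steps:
$\left(38419 - 168835\right) + \left(81731 - 98283\right) = -130416 + \left(81731 - 98283\right) = -130416 - 16552 = -146968$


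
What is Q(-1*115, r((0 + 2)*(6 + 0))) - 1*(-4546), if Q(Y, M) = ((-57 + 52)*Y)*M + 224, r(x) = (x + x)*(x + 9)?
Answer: 294570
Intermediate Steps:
r(x) = 2*x*(9 + x) (r(x) = (2*x)*(9 + x) = 2*x*(9 + x))
Q(Y, M) = 224 - 5*M*Y (Q(Y, M) = (-5*Y)*M + 224 = -5*M*Y + 224 = 224 - 5*M*Y)
Q(-1*115, r((0 + 2)*(6 + 0))) - 1*(-4546) = (224 - 5*2*((0 + 2)*(6 + 0))*(9 + (0 + 2)*(6 + 0))*(-1*115)) - 1*(-4546) = (224 - 5*2*(2*6)*(9 + 2*6)*(-115)) + 4546 = (224 - 5*2*12*(9 + 12)*(-115)) + 4546 = (224 - 5*2*12*21*(-115)) + 4546 = (224 - 5*504*(-115)) + 4546 = (224 + 289800) + 4546 = 290024 + 4546 = 294570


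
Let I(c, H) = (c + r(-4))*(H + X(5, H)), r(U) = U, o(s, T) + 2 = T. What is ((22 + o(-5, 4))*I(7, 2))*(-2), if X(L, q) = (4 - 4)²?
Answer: -288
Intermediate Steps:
o(s, T) = -2 + T
X(L, q) = 0 (X(L, q) = 0² = 0)
I(c, H) = H*(-4 + c) (I(c, H) = (c - 4)*(H + 0) = (-4 + c)*H = H*(-4 + c))
((22 + o(-5, 4))*I(7, 2))*(-2) = ((22 + (-2 + 4))*(2*(-4 + 7)))*(-2) = ((22 + 2)*(2*3))*(-2) = (24*6)*(-2) = 144*(-2) = -288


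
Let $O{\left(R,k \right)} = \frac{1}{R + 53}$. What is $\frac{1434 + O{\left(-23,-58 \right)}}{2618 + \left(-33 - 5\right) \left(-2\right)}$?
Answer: $\frac{43021}{80820} \approx 0.53231$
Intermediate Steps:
$O{\left(R,k \right)} = \frac{1}{53 + R}$
$\frac{1434 + O{\left(-23,-58 \right)}}{2618 + \left(-33 - 5\right) \left(-2\right)} = \frac{1434 + \frac{1}{53 - 23}}{2618 + \left(-33 - 5\right) \left(-2\right)} = \frac{1434 + \frac{1}{30}}{2618 - -76} = \frac{1434 + \frac{1}{30}}{2618 + 76} = \frac{43021}{30 \cdot 2694} = \frac{43021}{30} \cdot \frac{1}{2694} = \frac{43021}{80820}$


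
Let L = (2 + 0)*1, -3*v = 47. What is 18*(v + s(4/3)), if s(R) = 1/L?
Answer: -273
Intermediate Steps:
v = -47/3 (v = -⅓*47 = -47/3 ≈ -15.667)
L = 2 (L = 2*1 = 2)
s(R) = ½ (s(R) = 1/2 = ½)
18*(v + s(4/3)) = 18*(-47/3 + ½) = 18*(-91/6) = -273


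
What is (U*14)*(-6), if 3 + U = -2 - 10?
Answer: 1260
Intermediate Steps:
U = -15 (U = -3 + (-2 - 10) = -3 - 12 = -15)
(U*14)*(-6) = -15*14*(-6) = -210*(-6) = 1260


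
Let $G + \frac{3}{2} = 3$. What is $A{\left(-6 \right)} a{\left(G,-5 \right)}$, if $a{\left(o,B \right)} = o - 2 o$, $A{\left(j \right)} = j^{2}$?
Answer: $-54$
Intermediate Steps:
$G = \frac{3}{2}$ ($G = - \frac{3}{2} + 3 = \frac{3}{2} \approx 1.5$)
$a{\left(o,B \right)} = - o$
$A{\left(-6 \right)} a{\left(G,-5 \right)} = \left(-6\right)^{2} \left(\left(-1\right) \frac{3}{2}\right) = 36 \left(- \frac{3}{2}\right) = -54$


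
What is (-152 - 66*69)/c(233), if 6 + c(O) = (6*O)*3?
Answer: -2353/2094 ≈ -1.1237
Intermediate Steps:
c(O) = -6 + 18*O (c(O) = -6 + (6*O)*3 = -6 + 18*O)
(-152 - 66*69)/c(233) = (-152 - 66*69)/(-6 + 18*233) = (-152 - 4554)/(-6 + 4194) = -4706/4188 = -4706*1/4188 = -2353/2094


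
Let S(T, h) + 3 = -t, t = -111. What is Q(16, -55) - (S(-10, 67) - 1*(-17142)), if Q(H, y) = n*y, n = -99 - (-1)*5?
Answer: -12080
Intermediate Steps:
S(T, h) = 108 (S(T, h) = -3 - 1*(-111) = -3 + 111 = 108)
n = -94 (n = -99 - 1*(-5) = -99 + 5 = -94)
Q(H, y) = -94*y
Q(16, -55) - (S(-10, 67) - 1*(-17142)) = -94*(-55) - (108 - 1*(-17142)) = 5170 - (108 + 17142) = 5170 - 1*17250 = 5170 - 17250 = -12080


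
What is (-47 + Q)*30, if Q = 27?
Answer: -600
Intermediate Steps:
(-47 + Q)*30 = (-47 + 27)*30 = -20*30 = -600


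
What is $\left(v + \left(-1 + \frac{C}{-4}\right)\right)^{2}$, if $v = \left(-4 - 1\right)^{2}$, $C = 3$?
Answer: $\frac{8649}{16} \approx 540.56$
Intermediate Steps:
$v = 25$ ($v = \left(-5\right)^{2} = 25$)
$\left(v + \left(-1 + \frac{C}{-4}\right)\right)^{2} = \left(25 - \left(1 - \frac{1}{-4} \cdot 3\right)\right)^{2} = \left(25 - \frac{7}{4}\right)^{2} = \left(\frac{93}{4}\right)^{2} = \frac{8649}{16}$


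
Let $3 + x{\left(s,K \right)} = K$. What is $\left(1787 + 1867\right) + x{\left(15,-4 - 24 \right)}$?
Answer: $3623$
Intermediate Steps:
$x{\left(s,K \right)} = -3 + K$
$\left(1787 + 1867\right) + x{\left(15,-4 - 24 \right)} = \left(1787 + 1867\right) - 31 = 3654 - 31 = 3623$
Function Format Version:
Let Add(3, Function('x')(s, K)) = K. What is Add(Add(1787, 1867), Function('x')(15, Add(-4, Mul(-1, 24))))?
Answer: 3623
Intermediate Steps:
Function('x')(s, K) = Add(-3, K)
Add(Add(1787, 1867), Function('x')(15, Add(-4, Mul(-1, 24)))) = Add(Add(1787, 1867), Add(-3, Add(-4, Mul(-1, 24)))) = Add(3654, Add(-3, Add(-4, -24))) = Add(3654, Add(-3, -28)) = Add(3654, -31) = 3623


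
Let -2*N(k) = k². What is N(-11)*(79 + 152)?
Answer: -27951/2 ≈ -13976.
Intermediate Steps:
N(k) = -k²/2
N(-11)*(79 + 152) = (-½*(-11)²)*(79 + 152) = -½*121*231 = -121/2*231 = -27951/2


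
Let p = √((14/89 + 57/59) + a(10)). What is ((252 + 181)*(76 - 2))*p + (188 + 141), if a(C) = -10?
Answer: 329 + 96126*I*√27194929/5251 ≈ 329.0 + 95465.0*I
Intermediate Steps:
p = 3*I*√27194929/5251 (p = √((14/89 + 57/59) - 10) = √(5899/5251 - 10) = √(-46611/5251) = 3*I*√27194929/5251 ≈ 2.9794*I)
((252 + 181)*(76 - 2))*p + (188 + 141) = ((252 + 181)*(76 - 2))*(3*I*√27194929/5251) + (188 + 141) = (433*74)*(3*I*√27194929/5251) + 329 = 32042*(3*I*√27194929/5251) + 329 = 96126*I*√27194929/5251 + 329 = 329 + 96126*I*√27194929/5251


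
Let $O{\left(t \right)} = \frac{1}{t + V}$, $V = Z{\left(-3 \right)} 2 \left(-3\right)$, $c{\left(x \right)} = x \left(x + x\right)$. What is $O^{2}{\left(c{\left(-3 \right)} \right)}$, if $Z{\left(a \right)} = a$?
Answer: $\frac{1}{1296} \approx 0.0007716$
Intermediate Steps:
$c{\left(x \right)} = 2 x^{2}$ ($c{\left(x \right)} = x 2 x = 2 x^{2}$)
$V = 18$ ($V = \left(-3\right) 2 \left(-3\right) = \left(-6\right) \left(-3\right) = 18$)
$O{\left(t \right)} = \frac{1}{18 + t}$ ($O{\left(t \right)} = \frac{1}{t + 18} = \frac{1}{18 + t}$)
$O^{2}{\left(c{\left(-3 \right)} \right)} = \left(\frac{1}{18 + 2 \left(-3\right)^{2}}\right)^{2} = \left(\frac{1}{18 + 2 \cdot 9}\right)^{2} = \left(\frac{1}{18 + 18}\right)^{2} = \left(\frac{1}{36}\right)^{2} = \frac{1}{1296}$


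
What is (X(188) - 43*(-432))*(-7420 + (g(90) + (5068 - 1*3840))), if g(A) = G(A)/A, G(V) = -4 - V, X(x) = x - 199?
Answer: -1034764831/9 ≈ -1.1497e+8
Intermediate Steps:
X(x) = -199 + x
g(A) = (-4 - A)/A
(X(188) - 43*(-432))*(-7420 + (g(90) + (5068 - 1*3840))) = ((-199 + 188) - 43*(-432))*(-7420 + ((-4 - 1*90)/90 + (5068 - 1*3840))) = (-11 + 18576)*(-7420 + ((-4 - 90)/90 + (5068 - 3840))) = 18565*(-7420 + ((1/90)*(-94) + 1228)) = 18565*(-7420 + (-47/45 + 1228)) = 18565*(-7420 + 55213/45) = 18565*(-278687/45) = -1034764831/9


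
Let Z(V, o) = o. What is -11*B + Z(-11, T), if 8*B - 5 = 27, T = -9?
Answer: -53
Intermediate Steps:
B = 4 (B = 5/8 + (1/8)*27 = 5/8 + 27/8 = 4)
-11*B + Z(-11, T) = -11*4 - 9 = -44 - 9 = -53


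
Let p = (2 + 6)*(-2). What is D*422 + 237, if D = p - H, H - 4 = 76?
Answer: -40275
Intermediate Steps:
p = -16 (p = 8*(-2) = -16)
H = 80 (H = 4 + 76 = 80)
D = -96 (D = -16 - 1*80 = -16 - 80 = -96)
D*422 + 237 = -96*422 + 237 = -40512 + 237 = -40275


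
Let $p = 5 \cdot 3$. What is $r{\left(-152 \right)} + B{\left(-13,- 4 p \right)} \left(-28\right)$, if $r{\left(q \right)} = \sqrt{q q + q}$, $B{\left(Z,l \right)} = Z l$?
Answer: $-21840 + 2 \sqrt{5738} \approx -21689.0$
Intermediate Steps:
$p = 15$
$r{\left(q \right)} = \sqrt{q + q^{2}}$ ($r{\left(q \right)} = \sqrt{q^{2} + q} = \sqrt{q + q^{2}}$)
$r{\left(-152 \right)} + B{\left(-13,- 4 p \right)} \left(-28\right) = \sqrt{- 152 \left(1 - 152\right)} + - 13 \left(\left(-4\right) 15\right) \left(-28\right) = \sqrt{\left(-152\right) \left(-151\right)} + \left(-13\right) \left(-60\right) \left(-28\right) = \sqrt{22952} + 780 \left(-28\right) = 2 \sqrt{5738} - 21840 = -21840 + 2 \sqrt{5738}$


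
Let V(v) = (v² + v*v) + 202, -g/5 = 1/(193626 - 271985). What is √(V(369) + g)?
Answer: √1673333573653439/78359 ≈ 522.04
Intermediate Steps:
g = 5/78359 (g = -5/(193626 - 271985) = -5/(-78359) = -5*(-1/78359) = 5/78359 ≈ 6.3809e-5)
V(v) = 202 + 2*v² (V(v) = (v² + v²) + 202 = 2*v² + 202 = 202 + 2*v²)
√(V(369) + g) = √((202 + 2*369²) + 5/78359) = √((202 + 2*136161) + 5/78359) = √((202 + 272322) + 5/78359) = √(272524 + 5/78359) = √(21354708121/78359) = √1673333573653439/78359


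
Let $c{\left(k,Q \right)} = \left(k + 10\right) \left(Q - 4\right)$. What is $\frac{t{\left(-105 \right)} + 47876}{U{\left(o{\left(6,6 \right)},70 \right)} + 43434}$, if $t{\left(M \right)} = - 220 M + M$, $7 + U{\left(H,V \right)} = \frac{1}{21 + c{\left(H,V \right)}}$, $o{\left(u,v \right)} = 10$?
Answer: $\frac{95038011}{58235608} \approx 1.632$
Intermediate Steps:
$c{\left(k,Q \right)} = \left(-4 + Q\right) \left(10 + k\right)$ ($c{\left(k,Q \right)} = \left(10 + k\right) \left(-4 + Q\right) = \left(-4 + Q\right) \left(10 + k\right)$)
$U{\left(H,V \right)} = -7 + \frac{1}{-19 - 4 H + 10 V + H V}$ ($U{\left(H,V \right)} = -7 + \frac{1}{21 + \left(-40 - 4 H + 10 V + V H\right)} = -7 + \frac{1}{21 + \left(-40 - 4 H + 10 V + H V\right)} = -7 + \frac{1}{-19 - 4 H + 10 V + H V}$)
$t{\left(M \right)} = - 219 M$
$\frac{t{\left(-105 \right)} + 47876}{U{\left(o{\left(6,6 \right)},70 \right)} + 43434} = \frac{\left(-219\right) \left(-105\right) + 47876}{\frac{134 - 4900 + 28 \cdot 10 - 70 \cdot 70}{-19 - 40 + 10 \cdot 70 + 10 \cdot 70} + 43434} = \frac{22995 + 47876}{\frac{134 - 4900 + 280 - 4900}{-19 - 40 + 700 + 700} + 43434} = \frac{70871}{\frac{1}{1341} \left(-9386\right) + 43434} = \frac{70871}{- \frac{9386}{1341} + 43434} = \frac{70871}{\frac{58235608}{1341}} = 70871 \cdot \frac{1341}{58235608} = \frac{95038011}{58235608}$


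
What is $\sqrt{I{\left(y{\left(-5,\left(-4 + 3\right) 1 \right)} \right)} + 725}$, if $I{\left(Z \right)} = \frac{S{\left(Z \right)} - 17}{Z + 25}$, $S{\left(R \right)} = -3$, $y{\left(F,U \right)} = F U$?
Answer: $\frac{\sqrt{6519}}{3} \approx 26.913$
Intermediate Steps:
$I{\left(Z \right)} = - \frac{20}{25 + Z}$ ($I{\left(Z \right)} = \frac{-3 - 17}{Z + 25} = - \frac{20}{25 + Z}$)
$\sqrt{I{\left(y{\left(-5,\left(-4 + 3\right) 1 \right)} \right)} + 725} = \sqrt{- \frac{20}{25 - 5 \left(-4 + 3\right) 1} + 725} = \sqrt{- \frac{20}{25 - 5 \left(\left(-1\right) 1\right)} + 725} = \sqrt{- \frac{20}{25 - -5} + 725} = \sqrt{- \frac{20}{25 + 5} + 725} = \sqrt{- \frac{20}{30} + 725} = \sqrt{\left(-20\right) \frac{1}{30} + 725} = \sqrt{- \frac{2}{3} + 725} = \sqrt{\frac{2173}{3}} = \frac{\sqrt{6519}}{3}$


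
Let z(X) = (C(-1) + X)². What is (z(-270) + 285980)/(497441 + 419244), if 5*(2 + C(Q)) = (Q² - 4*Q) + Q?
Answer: 8988236/22917125 ≈ 0.39221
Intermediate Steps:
C(Q) = -2 - 3*Q/5 + Q²/5 (C(Q) = -2 + ((Q² - 4*Q) + Q)/5 = -2 + (Q² - 3*Q)/5 = -2 + (-3*Q/5 + Q²/5) = -2 - 3*Q/5 + Q²/5)
z(X) = (-6/5 + X)² (z(X) = ((-2 - ⅗*(-1) + (⅕)*(-1)²) + X)² = ((-2 + ⅗ + (⅕)*1) + X)² = ((-2 + ⅗ + ⅕) + X)² = (-6/5 + X)²)
(z(-270) + 285980)/(497441 + 419244) = ((-6 + 5*(-270))²/25 + 285980)/(497441 + 419244) = ((-6 - 1350)²/25 + 285980)/916685 = ((1/25)*(-1356)² + 285980)*(1/916685) = ((1/25)*1838736 + 285980)*(1/916685) = (1838736/25 + 285980)*(1/916685) = (8988236/25)*(1/916685) = 8988236/22917125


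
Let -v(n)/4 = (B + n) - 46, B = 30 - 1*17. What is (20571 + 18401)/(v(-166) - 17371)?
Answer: -38972/16575 ≈ -2.3513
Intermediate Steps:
B = 13 (B = 30 - 17 = 13)
v(n) = 132 - 4*n (v(n) = -4*((13 + n) - 46) = -4*(-33 + n) = 132 - 4*n)
(20571 + 18401)/(v(-166) - 17371) = (20571 + 18401)/((132 - 4*(-166)) - 17371) = 38972/((132 + 664) - 17371) = 38972/(796 - 17371) = 38972/(-16575) = 38972*(-1/16575) = -38972/16575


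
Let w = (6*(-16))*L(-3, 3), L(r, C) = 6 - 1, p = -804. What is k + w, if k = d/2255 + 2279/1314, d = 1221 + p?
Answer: -1416586517/2963070 ≈ -478.08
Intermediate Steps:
d = 417 (d = 1221 - 804 = 417)
L(r, C) = 5
k = 5687083/2963070 (k = 417/2255 + 2279/1314 = 5687083/2963070 ≈ 1.9193)
w = -480 (w = (6*(-16))*5 = -96*5 = -480)
k + w = 5687083/2963070 - 480 = -1416586517/2963070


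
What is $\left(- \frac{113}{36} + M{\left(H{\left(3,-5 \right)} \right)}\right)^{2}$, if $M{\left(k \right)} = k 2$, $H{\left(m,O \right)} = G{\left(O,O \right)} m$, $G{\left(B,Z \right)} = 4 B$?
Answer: $\frac{19651489}{1296} \approx 15163.0$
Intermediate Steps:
$H{\left(m,O \right)} = 4 O m$
$M{\left(k \right)} = 2 k$
$\left(- \frac{113}{36} + M{\left(H{\left(3,-5 \right)} \right)}\right)^{2} = \left(- \frac{113}{36} + 2 \cdot 4 \left(-5\right) 3\right)^{2} = \left(\left(-113\right) \frac{1}{36} + 2 \left(-60\right)\right)^{2} = \left(- \frac{113}{36} - 120\right)^{2} = \left(- \frac{4433}{36}\right)^{2} = \frac{19651489}{1296}$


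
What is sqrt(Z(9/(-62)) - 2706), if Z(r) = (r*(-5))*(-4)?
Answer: 2*I*sqrt(650814)/31 ≈ 52.047*I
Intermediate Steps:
Z(r) = 20*r (Z(r) = -5*r*(-4) = 20*r)
sqrt(Z(9/(-62)) - 2706) = sqrt(20*(9/(-62)) - 2706) = sqrt(20*(9*(-1/62)) - 2706) = sqrt(20*(-9/62) - 2706) = sqrt(-90/31 - 2706) = sqrt(-83976/31) = 2*I*sqrt(650814)/31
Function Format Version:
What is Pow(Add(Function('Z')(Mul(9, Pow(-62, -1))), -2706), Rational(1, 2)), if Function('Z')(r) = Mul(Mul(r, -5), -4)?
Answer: Mul(Rational(2, 31), I, Pow(650814, Rational(1, 2))) ≈ Mul(52.047, I)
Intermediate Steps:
Function('Z')(r) = Mul(20, r) (Function('Z')(r) = Mul(Mul(-5, r), -4) = Mul(20, r))
Pow(Add(Function('Z')(Mul(9, Pow(-62, -1))), -2706), Rational(1, 2)) = Pow(Add(Mul(20, Mul(9, Pow(-62, -1))), -2706), Rational(1, 2)) = Pow(Add(Mul(20, Mul(9, Rational(-1, 62))), -2706), Rational(1, 2)) = Pow(Add(Mul(20, Rational(-9, 62)), -2706), Rational(1, 2)) = Pow(Add(Rational(-90, 31), -2706), Rational(1, 2)) = Pow(Rational(-83976, 31), Rational(1, 2)) = Mul(Rational(2, 31), I, Pow(650814, Rational(1, 2)))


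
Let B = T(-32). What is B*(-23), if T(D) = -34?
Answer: 782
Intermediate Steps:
B = -34
B*(-23) = -34*(-23) = 782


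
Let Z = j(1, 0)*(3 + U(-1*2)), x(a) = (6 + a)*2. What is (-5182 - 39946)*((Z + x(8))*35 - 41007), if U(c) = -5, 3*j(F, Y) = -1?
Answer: 5415856408/3 ≈ 1.8053e+9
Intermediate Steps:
j(F, Y) = -1/3 (j(F, Y) = (1/3)*(-1) = -1/3)
x(a) = 12 + 2*a
Z = 2/3 (Z = -(3 - 5)/3 = -1/3*(-2) = 2/3 ≈ 0.66667)
(-5182 - 39946)*((Z + x(8))*35 - 41007) = (-5182 - 39946)*((2/3 + (12 + 2*8))*35 - 41007) = -45128*((2/3 + (12 + 16))*35 - 41007) = -45128*((2/3 + 28)*35 - 41007) = -45128*((86/3)*35 - 41007) = -45128*(3010/3 - 41007) = -45128*(-120011/3) = 5415856408/3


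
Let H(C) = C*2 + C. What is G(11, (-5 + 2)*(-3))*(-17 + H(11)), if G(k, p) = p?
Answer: 144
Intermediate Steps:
H(C) = 3*C (H(C) = 2*C + C = 3*C)
G(11, (-5 + 2)*(-3))*(-17 + H(11)) = ((-5 + 2)*(-3))*(-17 + 3*11) = (-3*(-3))*(-17 + 33) = 9*16 = 144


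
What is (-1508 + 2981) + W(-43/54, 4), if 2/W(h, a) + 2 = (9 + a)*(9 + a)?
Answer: 245993/167 ≈ 1473.0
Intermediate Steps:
W(h, a) = 2/(-2 + (9 + a)²) (W(h, a) = 2/(-2 + (9 + a)*(9 + a)) = 2/(-2 + (9 + a)²))
(-1508 + 2981) + W(-43/54, 4) = (-1508 + 2981) + 2/(-2 + (9 + 4)²) = 1473 + 2/(-2 + 13²) = 1473 + 2/(-2 + 169) = 1473 + 2/167 = 245993/167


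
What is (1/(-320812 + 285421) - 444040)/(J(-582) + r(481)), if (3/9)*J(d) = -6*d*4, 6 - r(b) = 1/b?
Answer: -7558924447321/713436870219 ≈ -10.595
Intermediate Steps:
r(b) = 6 - 1/b
J(d) = -72*d (J(d) = 3*(-6*d*4) = 3*(-24*d) = -72*d)
(1/(-320812 + 285421) - 444040)/(J(-582) + r(481)) = (1/(-320812 + 285421) - 444040)/(-72*(-582) + (6 - 1/481)) = (1/(-35391) - 444040)/(41904 + (6 - 1*1/481)) = (-1/35391 - 444040)/(41904 + (6 - 1/481)) = -15715019641/(35391*(41904 + 2885/481)) = -15715019641/(35391*20158709/481) = -15715019641/35391*481/20158709 = -7558924447321/713436870219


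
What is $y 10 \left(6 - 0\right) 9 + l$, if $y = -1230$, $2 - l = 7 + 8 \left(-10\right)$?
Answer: $-664125$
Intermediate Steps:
$l = 75$ ($l = 2 - \left(7 + 8 \left(-10\right)\right) = 2 - \left(7 - 80\right) = 2 - -73 = 2 + 73 = 75$)
$y 10 \left(6 - 0\right) 9 + l = - 1230 \cdot 10 \left(6 - 0\right) 9 + 75 = - 1230 \cdot 10 \left(6 + 0\right) 9 + 75 = - 1230 \cdot 10 \cdot 6 \cdot 9 + 75 = - 1230 \cdot 60 \cdot 9 + 75 = \left(-1230\right) 540 + 75 = -664200 + 75 = -664125$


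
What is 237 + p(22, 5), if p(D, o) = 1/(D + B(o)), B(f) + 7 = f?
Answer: 4741/20 ≈ 237.05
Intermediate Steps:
B(f) = -7 + f
p(D, o) = 1/(-7 + D + o) (p(D, o) = 1/(D + (-7 + o)) = 1/(-7 + D + o))
237 + p(22, 5) = 237 + 1/(-7 + 22 + 5) = 237 + 1/20 = 4741/20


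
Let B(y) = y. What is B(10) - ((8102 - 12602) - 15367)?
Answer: 19877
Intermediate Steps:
B(10) - ((8102 - 12602) - 15367) = 10 - ((8102 - 12602) - 15367) = 10 - (-4500 - 15367) = 10 - 1*(-19867) = 10 + 19867 = 19877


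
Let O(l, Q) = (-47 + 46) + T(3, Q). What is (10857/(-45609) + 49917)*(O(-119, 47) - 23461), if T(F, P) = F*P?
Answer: -17697946170772/15203 ≈ -1.1641e+9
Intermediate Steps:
O(l, Q) = -1 + 3*Q (O(l, Q) = (-47 + 46) + 3*Q = -1 + 3*Q)
(10857/(-45609) + 49917)*(O(-119, 47) - 23461) = (10857/(-45609) + 49917)*((-1 + 3*47) - 23461) = (10857*(-1/45609) + 49917)*((-1 + 141) - 23461) = (-3619/15203 + 49917)*(140 - 23461) = (758884532/15203)*(-23321) = -17697946170772/15203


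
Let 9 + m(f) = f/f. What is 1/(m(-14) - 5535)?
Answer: -1/5543 ≈ -0.00018041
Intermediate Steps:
m(f) = -8 (m(f) = -9 + f/f = -9 + 1 = -8)
1/(m(-14) - 5535) = 1/(-8 - 5535) = 1/(-5543) = -1/5543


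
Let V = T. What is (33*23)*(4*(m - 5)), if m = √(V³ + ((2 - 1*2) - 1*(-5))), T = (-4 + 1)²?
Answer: -15180 + 3036*√734 ≈ 67073.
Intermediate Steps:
T = 9 (T = (-3)² = 9)
V = 9
m = √734 (m = √(9³ + ((2 - 1*2) - 1*(-5))) = √(729 + ((2 - 2) + 5)) = √(729 + (0 + 5)) = √(729 + 5) = √734 ≈ 27.092)
(33*23)*(4*(m - 5)) = (33*23)*(4*(√734 - 5)) = 759*(4*(-5 + √734)) = 759*(-20 + 4*√734) = -15180 + 3036*√734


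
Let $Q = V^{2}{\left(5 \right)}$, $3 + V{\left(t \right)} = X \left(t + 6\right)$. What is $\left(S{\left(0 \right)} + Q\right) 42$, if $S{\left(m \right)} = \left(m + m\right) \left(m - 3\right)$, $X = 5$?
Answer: $113568$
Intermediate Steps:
$V{\left(t \right)} = 27 + 5 t$ ($V{\left(t \right)} = -3 + 5 \left(t + 6\right) = -3 + 5 \left(6 + t\right) = -3 + \left(30 + 5 t\right) = 27 + 5 t$)
$S{\left(m \right)} = 2 m \left(-3 + m\right)$
$Q = 2704$ ($Q = \left(27 + 5 \cdot 5\right)^{2} = \left(27 + 25\right)^{2} = 52^{2} = 2704$)
$\left(S{\left(0 \right)} + Q\right) 42 = \left(2 \cdot 0 \left(-3 + 0\right) + 2704\right) 42 = \left(2 \cdot 0 \left(-3\right) + 2704\right) 42 = \left(0 + 2704\right) 42 = 2704 \cdot 42 = 113568$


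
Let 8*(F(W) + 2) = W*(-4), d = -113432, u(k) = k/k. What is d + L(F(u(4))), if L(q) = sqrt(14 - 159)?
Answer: -113432 + I*sqrt(145) ≈ -1.1343e+5 + 12.042*I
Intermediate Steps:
u(k) = 1
F(W) = -2 - W/2 (F(W) = -2 + (W*(-4))/8 = -2 + (-4*W)/8 = -2 - W/2)
L(q) = I*sqrt(145) (L(q) = sqrt(-145) = I*sqrt(145))
d + L(F(u(4))) = -113432 + I*sqrt(145)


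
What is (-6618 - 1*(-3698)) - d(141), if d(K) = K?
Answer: -3061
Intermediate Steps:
(-6618 - 1*(-3698)) - d(141) = (-6618 - 1*(-3698)) - 1*141 = (-6618 + 3698) - 141 = -2920 - 141 = -3061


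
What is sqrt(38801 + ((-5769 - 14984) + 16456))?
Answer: 2*sqrt(8626) ≈ 185.75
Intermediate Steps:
sqrt(38801 + ((-5769 - 14984) + 16456)) = sqrt(38801 + (-20753 + 16456)) = sqrt(38801 - 4297) = sqrt(34504) = 2*sqrt(8626)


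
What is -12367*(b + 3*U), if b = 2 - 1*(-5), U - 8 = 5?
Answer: -568882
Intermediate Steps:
U = 13 (U = 8 + 5 = 13)
b = 7 (b = 2 + 5 = 7)
-12367*(b + 3*U) = -12367*(7 + 3*13) = -12367*(7 + 39) = -12367*46 = -568882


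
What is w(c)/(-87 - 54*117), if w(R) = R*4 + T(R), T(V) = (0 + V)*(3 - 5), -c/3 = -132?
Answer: -264/2135 ≈ -0.12365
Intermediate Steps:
c = 396 (c = -3*(-132) = 396)
T(V) = -2*V (T(V) = V*(-2) = -2*V)
w(R) = 2*R (w(R) = R*4 - 2*R = 4*R - 2*R = 2*R)
w(c)/(-87 - 54*117) = (2*396)/(-87 - 54*117) = 792/(-87 - 6318) = 792/(-6405) = 792*(-1/6405) = -264/2135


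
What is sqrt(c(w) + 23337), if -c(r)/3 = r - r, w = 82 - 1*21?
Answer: 3*sqrt(2593) ≈ 152.76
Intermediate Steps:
w = 61 (w = 82 - 21 = 61)
c(r) = 0 (c(r) = -3*(r - r) = -3*0 = 0)
sqrt(c(w) + 23337) = sqrt(0 + 23337) = sqrt(23337) = 3*sqrt(2593)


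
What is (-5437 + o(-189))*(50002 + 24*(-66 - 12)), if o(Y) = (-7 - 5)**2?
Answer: -254752090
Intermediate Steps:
o(Y) = 144 (o(Y) = (-12)**2 = 144)
(-5437 + o(-189))*(50002 + 24*(-66 - 12)) = (-5437 + 144)*(50002 + 24*(-66 - 12)) = -5293*(50002 + 24*(-78)) = -5293*(50002 - 1872) = -5293*48130 = -254752090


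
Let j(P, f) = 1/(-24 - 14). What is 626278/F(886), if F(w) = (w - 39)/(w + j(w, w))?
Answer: 554865827/847 ≈ 6.5510e+5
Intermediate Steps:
j(P, f) = -1/38 (j(P, f) = 1/(-38) = -1/38)
F(w) = (-39 + w)/(-1/38 + w) (F(w) = (w - 39)/(w - 1/38) = (-39 + w)/(-1/38 + w))
626278/F(886) = 626278/((38*(-39 + 886)/(-1 + 38*886))) = 626278/((38*847/(-1 + 33668))) = 626278/((38*847/33667)) = 626278/((38*(1/33667)*847)) = 626278/(32186/33667) = 626278*(33667/32186) = 554865827/847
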